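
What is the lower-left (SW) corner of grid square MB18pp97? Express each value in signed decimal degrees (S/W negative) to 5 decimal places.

-71.34583, 63.32500

Field M=12, B=1: +12·20° lon, +1·10° lat → SW at lon 60°, lat -80°.
Square 1, 8: +1·2° lon, +8·1° lat → SW at lon 62°, lat -72°.
Subsquare p=15, p=15: +15·0.0833333° lon, +15·0.0416667° lat → SW at lon 63.25°, lat -71.375°.
Extended square 9, 7: +9·0.00833333° lon, +7·0.00416667° lat → SW at lon 63.325°, lat -71.3458°.
latitude -71.34583, longitude 63.32500.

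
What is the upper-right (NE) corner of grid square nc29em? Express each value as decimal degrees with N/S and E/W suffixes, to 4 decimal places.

60.4583° S, 84.4167° E

Field N=13, C=2: +13·20° lon, +2·10° lat → SW at lon 80°, lat -70°.
Square 2, 9: +2·2° lon, +9·1° lat → SW at lon 84°, lat -61°.
Subsquare e=4, m=12: +4·0.0833333° lon, +12·0.0416667° lat → SW at lon 84.3333°, lat -60.5°.
Cell spans 0.0833333° lon × 0.0416667° lat. NE corner is SW corner plus one full cell.
latitude 60.4583° S, longitude 84.4167° E.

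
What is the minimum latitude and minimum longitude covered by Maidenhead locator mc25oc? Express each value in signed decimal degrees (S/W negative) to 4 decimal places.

Field M=12, C=2: +12·20° lon, +2·10° lat → SW at lon 60°, lat -70°.
Square 2, 5: +2·2° lon, +5·1° lat → SW at lon 64°, lat -65°.
Subsquare o=14, c=2: +14·0.0833333° lon, +2·0.0416667° lat → SW at lon 65.1667°, lat -64.9167°.
latitude -64.9167, longitude 65.1667.

-64.9167, 65.1667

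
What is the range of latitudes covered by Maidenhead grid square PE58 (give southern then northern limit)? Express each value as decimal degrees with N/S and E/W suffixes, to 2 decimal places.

42.00° S, 41.00° S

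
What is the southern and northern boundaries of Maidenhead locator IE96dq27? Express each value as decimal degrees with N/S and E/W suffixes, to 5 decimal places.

Field I=8, E=4: +8·20° lon, +4·10° lat → SW at lon -20°, lat -50°.
Square 9, 6: +9·2° lon, +6·1° lat → SW at lon -2°, lat -44°.
Subsquare d=3, q=16: +3·0.0833333° lon, +16·0.0416667° lat → SW at lon -1.75°, lat -43.3333°.
Extended square 2, 7: +2·0.00833333° lon, +7·0.00416667° lat → SW at lon -1.73333°, lat -43.3042°.
Cell spans 0.00833333° lon × 0.00416667° lat.
south 43.30417° S, north 43.30000° S.

43.30417° S, 43.30000° S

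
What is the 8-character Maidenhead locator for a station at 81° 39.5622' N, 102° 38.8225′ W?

DR81qp28

Offset from 180°W / 90°S: lon 77.35296°, lat 171.65937°.
Field (20°×10°, letters A–R): 77.35296/20 → 3 → D, 171.65937/10 → 17 → R; chars DR.
Square (2°×1°, digits 0–9): 17.35296/2 → 8, 1.65937/1 → 1; chars 81.
Subsquare (5′×2.5′, letters a–x): 1.35296/0.0833333 → 16 → q, 0.65937/0.0416667 → 15 → p; chars qp.
Extended square (30″×15″, digits 0–9): 0.01963/0.00833333 → 2, 0.03437/0.00416667 → 8; chars 28.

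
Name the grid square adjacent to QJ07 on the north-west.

PJ98

Longitude square 0; −1 → -1, wraps to 9, carry into field.
Longitude field Q = 16; −1 → 15 = P.
Latitude square 7; +1 → 8.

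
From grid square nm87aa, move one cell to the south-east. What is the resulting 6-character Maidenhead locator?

NM86bx

Longitude subsquare a = 0; +1 → 1 = b.
Latitude subsquare a = 0; −1 → -1, wraps to 23 = x, carry into square.
Latitude square 7; −1 → 6.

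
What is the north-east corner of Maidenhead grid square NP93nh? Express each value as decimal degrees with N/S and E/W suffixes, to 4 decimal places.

63.3333° N, 99.1667° E

Field N=13, P=15: +13·20° lon, +15·10° lat → SW at lon 80°, lat 60°.
Square 9, 3: +9·2° lon, +3·1° lat → SW at lon 98°, lat 63°.
Subsquare n=13, h=7: +13·0.0833333° lon, +7·0.0416667° lat → SW at lon 99.0833°, lat 63.2917°.
Cell spans 0.0833333° lon × 0.0416667° lat. NE corner is SW corner plus one full cell.
latitude 63.3333° N, longitude 99.1667° E.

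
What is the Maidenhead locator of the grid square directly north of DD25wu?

Latitude subsquare u = 20; +1 → 21 = v.
The longitude characters are unchanged.

DD25wv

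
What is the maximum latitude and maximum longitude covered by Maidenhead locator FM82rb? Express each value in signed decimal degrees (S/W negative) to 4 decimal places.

32.0833, -62.5000

Field F=5, M=12: +5·20° lon, +12·10° lat → SW at lon -80°, lat 30°.
Square 8, 2: +8·2° lon, +2·1° lat → SW at lon -64°, lat 32°.
Subsquare r=17, b=1: +17·0.0833333° lon, +1·0.0416667° lat → SW at lon -62.5833°, lat 32.0417°.
Cell spans 0.0833333° lon × 0.0416667° lat. NE corner is SW corner plus one full cell.
latitude 32.0833, longitude -62.5000.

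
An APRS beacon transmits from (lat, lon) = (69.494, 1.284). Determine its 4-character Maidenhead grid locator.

JP09

Offset from 180°W / 90°S: lon 181.28°, lat 159.49°.
Field (20°×10°, letters A–R): 181.28/20 → 9 → J, 159.49/10 → 15 → P; chars JP.
Square (2°×1°, digits 0–9): 1.28/2 → 0, 9.49/1 → 9; chars 09.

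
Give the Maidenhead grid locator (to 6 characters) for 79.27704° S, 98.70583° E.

NB90ir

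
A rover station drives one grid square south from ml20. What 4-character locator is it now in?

Latitude square 0; −1 → -1, wraps to 9, carry into field.
Latitude field L = 11; −1 → 10 = K.
The longitude characters are unchanged.

MK29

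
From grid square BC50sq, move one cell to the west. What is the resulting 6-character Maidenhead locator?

BC50rq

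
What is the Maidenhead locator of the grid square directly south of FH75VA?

FH74vx

Latitude subsquare a = 0; −1 → -1, wraps to 23 = x, carry into square.
Latitude square 5; −1 → 4.
The longitude characters are unchanged.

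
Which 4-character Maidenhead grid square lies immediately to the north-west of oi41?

Longitude square 4; −1 → 3.
Latitude square 1; +1 → 2.

OI32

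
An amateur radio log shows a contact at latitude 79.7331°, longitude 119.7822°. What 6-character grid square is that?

OQ99vr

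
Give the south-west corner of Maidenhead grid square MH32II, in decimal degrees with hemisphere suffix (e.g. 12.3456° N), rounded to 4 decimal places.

17.6667° S, 66.6667° E

Field M=12, H=7: +12·20° lon, +7·10° lat → SW at lon 60°, lat -20°.
Square 3, 2: +3·2° lon, +2·1° lat → SW at lon 66°, lat -18°.
Subsquare i=8, i=8: +8·0.0833333° lon, +8·0.0416667° lat → SW at lon 66.6667°, lat -17.6667°.
latitude 17.6667° S, longitude 66.6667° E.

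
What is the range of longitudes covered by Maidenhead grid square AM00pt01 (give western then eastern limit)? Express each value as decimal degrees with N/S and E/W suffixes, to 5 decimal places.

178.75000° W, 178.74167° W

Field A=0, M=12: +0·20° lon, +12·10° lat → SW at lon -180°, lat 30°.
Square 0, 0: +0·2° lon, +0·1° lat → SW at lon -180°, lat 30°.
Subsquare p=15, t=19: +15·0.0833333° lon, +19·0.0416667° lat → SW at lon -178.75°, lat 30.7917°.
Extended square 0, 1: +0·0.00833333° lon, +1·0.00416667° lat → SW at lon -178.75°, lat 30.7958°.
Cell spans 0.00833333° lon × 0.00416667° lat.
west 178.75000° W, east 178.74167° W.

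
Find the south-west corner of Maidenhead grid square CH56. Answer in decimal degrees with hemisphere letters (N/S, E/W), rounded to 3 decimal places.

Field C=2, H=7: +2·20° lon, +7·10° lat → SW at lon -140°, lat -20°.
Square 5, 6: +5·2° lon, +6·1° lat → SW at lon -130°, lat -14°.
latitude 14.000° S, longitude 130.000° W.

14.000° S, 130.000° W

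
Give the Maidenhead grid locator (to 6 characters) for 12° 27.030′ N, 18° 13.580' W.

IK02vk

Shift to the Maidenhead origin (180°W, 90°S): lon 161.7737, lat 102.4505.
Field: lon ⌊161.7737/20⌋ = 8 → I; lat ⌊102.4505/10⌋ = 10 → K.
Square: lon ⌊1.7737/2⌋ = 0; lat ⌊2.4505/1⌋ = 2.
Subsquare: lon ⌊1.7737/0.0833333⌋ = 21 → v; lat ⌊0.4505/0.0416667⌋ = 10 → k.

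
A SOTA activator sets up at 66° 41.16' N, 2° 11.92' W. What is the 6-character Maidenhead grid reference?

Add 180° to longitude and 90° to latitude: 177.8013, 156.6860.
Field (20°×10°, letters A–R): lon ⌊177.8013/20⌋ = 8 → I; lat ⌊156.6860/10⌋ = 15 → P.
Square (2°×1°, digits 0–9): lon ⌊17.8013/2⌋ = 8; lat ⌊6.6860/1⌋ = 6.
Subsquare (5′×2.5′, letters a–x): lon ⌊1.8013/0.0833333⌋ = 21 → v; lat ⌊0.6860/0.0416667⌋ = 16 → q.

IP86vq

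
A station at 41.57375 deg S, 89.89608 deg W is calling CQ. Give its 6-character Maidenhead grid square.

Offset from 180°W / 90°S: lon 90.1039°, lat 48.4263°.
Field (20°×10°, letters A–R): 90.1039/20 → 4 → E, 48.4263/10 → 4 → E; chars EE.
Square (2°×1°, digits 0–9): 10.1039/2 → 5, 8.4263/1 → 8; chars 58.
Subsquare (5′×2.5′, letters a–x): 0.1039/0.0833333 → 1 → b, 0.4263/0.0416667 → 10 → k; chars bk.

EE58bk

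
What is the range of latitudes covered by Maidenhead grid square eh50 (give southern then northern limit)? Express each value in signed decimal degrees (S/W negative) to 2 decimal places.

-20.00, -19.00

Field E=4, H=7: +4·20° lon, +7·10° lat → SW at lon -100°, lat -20°.
Square 5, 0: +5·2° lon, +0·1° lat → SW at lon -90°, lat -20°.
Cell spans 2° lon × 1° lat.
south -20.00, north -19.00.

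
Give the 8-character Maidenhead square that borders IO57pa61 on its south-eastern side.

IO57pa70

Longitude extended square 6; +1 → 7.
Latitude extended square 1; −1 → 0.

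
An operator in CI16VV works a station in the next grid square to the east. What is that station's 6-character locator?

CI16wv

Longitude subsquare v = 21; +1 → 22 = w.
The latitude characters are unchanged.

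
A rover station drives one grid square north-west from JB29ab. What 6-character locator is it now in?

JB19xc

Longitude subsquare a = 0; −1 → -1, wraps to 23 = x, carry into square.
Longitude square 2; −1 → 1.
Latitude subsquare b = 1; +1 → 2 = c.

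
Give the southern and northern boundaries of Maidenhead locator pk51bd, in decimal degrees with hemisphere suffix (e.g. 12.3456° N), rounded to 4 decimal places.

11.1250° N, 11.1667° N

Field P=15, K=10: +15·20° lon, +10·10° lat → SW at lon 120°, lat 10°.
Square 5, 1: +5·2° lon, +1·1° lat → SW at lon 130°, lat 11°.
Subsquare b=1, d=3: +1·0.0833333° lon, +3·0.0416667° lat → SW at lon 130.083°, lat 11.125°.
Cell spans 0.0833333° lon × 0.0416667° lat.
south 11.1250° N, north 11.1667° N.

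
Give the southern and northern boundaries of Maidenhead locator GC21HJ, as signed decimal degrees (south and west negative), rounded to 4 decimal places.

-68.6250, -68.5833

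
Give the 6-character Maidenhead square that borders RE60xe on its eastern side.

Longitude subsquare x = 23; +1 → 24, wraps to 0 = a, carry into square.
Longitude square 6; +1 → 7.
The latitude characters are unchanged.

RE70ae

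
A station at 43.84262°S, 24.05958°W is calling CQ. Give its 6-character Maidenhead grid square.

HE76xd

Shift to the Maidenhead origin (180°W, 90°S): lon 155.9404, lat 46.1574.
Field (20°×10°, letters A–R): 155.9404/20 → 7 → H, 46.1574/10 → 4 → E; chars HE.
Square (2°×1°, digits 0–9): 15.9404/2 → 7, 6.1574/1 → 6; chars 76.
Subsquare (5′×2.5′, letters a–x): 1.9404/0.0833333 → 23 → x, 0.1574/0.0416667 → 3 → d; chars xd.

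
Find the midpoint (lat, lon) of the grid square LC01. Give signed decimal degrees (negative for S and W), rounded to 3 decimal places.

-68.500, 41.000

Field L=11, C=2: +11·20° lon, +2·10° lat → SW at lon 40°, lat -70°.
Square 0, 1: +0·2° lon, +1·1° lat → SW at lon 40°, lat -69°.
Cell spans 2° lon × 1° lat. Centre is SW corner plus half of each.
latitude -68.500, longitude 41.000.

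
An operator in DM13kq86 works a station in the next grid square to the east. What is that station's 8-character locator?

DM13kq96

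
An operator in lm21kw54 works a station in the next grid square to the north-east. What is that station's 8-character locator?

LM21kw65

Longitude extended square 5; +1 → 6.
Latitude extended square 4; +1 → 5.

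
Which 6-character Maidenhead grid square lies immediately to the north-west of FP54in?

FP54ho

Longitude subsquare i = 8; −1 → 7 = h.
Latitude subsquare n = 13; +1 → 14 = o.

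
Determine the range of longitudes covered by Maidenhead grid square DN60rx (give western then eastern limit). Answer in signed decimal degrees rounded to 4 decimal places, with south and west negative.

-106.5833, -106.5000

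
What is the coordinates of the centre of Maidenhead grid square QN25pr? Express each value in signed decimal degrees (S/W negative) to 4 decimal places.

45.7292, 145.2917

Field Q=16, N=13: +16·20° lon, +13·10° lat → SW at lon 140°, lat 40°.
Square 2, 5: +2·2° lon, +5·1° lat → SW at lon 144°, lat 45°.
Subsquare p=15, r=17: +15·0.0833333° lon, +17·0.0416667° lat → SW at lon 145.25°, lat 45.7083°.
Cell spans 0.0833333° lon × 0.0416667° lat. Centre is SW corner plus half of each.
latitude 45.7292, longitude 145.2917.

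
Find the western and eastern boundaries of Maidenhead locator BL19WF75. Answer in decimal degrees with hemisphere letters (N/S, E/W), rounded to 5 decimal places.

156.10833° W, 156.10000° W

Field B=1, L=11: +1·20° lon, +11·10° lat → SW at lon -160°, lat 20°.
Square 1, 9: +1·2° lon, +9·1° lat → SW at lon -158°, lat 29°.
Subsquare w=22, f=5: +22·0.0833333° lon, +5·0.0416667° lat → SW at lon -156.167°, lat 29.2083°.
Extended square 7, 5: +7·0.00833333° lon, +5·0.00416667° lat → SW at lon -156.108°, lat 29.2292°.
Cell spans 0.00833333° lon × 0.00416667° lat.
west 156.10833° W, east 156.10000° W.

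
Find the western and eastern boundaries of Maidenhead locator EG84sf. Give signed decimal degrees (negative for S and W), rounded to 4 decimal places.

-82.5000, -82.4167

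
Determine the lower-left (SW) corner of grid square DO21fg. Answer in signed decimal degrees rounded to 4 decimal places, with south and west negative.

Field D=3, O=14: +3·20° lon, +14·10° lat → SW at lon -120°, lat 50°.
Square 2, 1: +2·2° lon, +1·1° lat → SW at lon -116°, lat 51°.
Subsquare f=5, g=6: +5·0.0833333° lon, +6·0.0416667° lat → SW at lon -115.583°, lat 51.25°.
latitude 51.2500, longitude -115.5833.

51.2500, -115.5833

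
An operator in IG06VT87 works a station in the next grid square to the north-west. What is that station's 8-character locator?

IG06vt78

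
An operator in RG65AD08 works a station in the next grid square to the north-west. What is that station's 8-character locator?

RG55xd99

Longitude extended square 0; −1 → -1, wraps to 9, carry into subsquare.
Longitude subsquare a = 0; −1 → -1, wraps to 23 = x, carry into square.
Longitude square 6; −1 → 5.
Latitude extended square 8; +1 → 9.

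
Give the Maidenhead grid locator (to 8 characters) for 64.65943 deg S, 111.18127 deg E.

OC55oi11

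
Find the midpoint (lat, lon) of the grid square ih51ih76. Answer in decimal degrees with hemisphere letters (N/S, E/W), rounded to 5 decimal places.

18.68125° S, 9.27083° W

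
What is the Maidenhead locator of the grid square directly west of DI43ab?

DI33xb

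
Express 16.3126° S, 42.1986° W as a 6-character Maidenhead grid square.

GH83vq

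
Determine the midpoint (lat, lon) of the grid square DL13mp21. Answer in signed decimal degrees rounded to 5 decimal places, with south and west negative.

Field D=3, L=11: +3·20° lon, +11·10° lat → SW at lon -120°, lat 20°.
Square 1, 3: +1·2° lon, +3·1° lat → SW at lon -118°, lat 23°.
Subsquare m=12, p=15: +12·0.0833333° lon, +15·0.0416667° lat → SW at lon -117°, lat 23.625°.
Extended square 2, 1: +2·0.00833333° lon, +1·0.00416667° lat → SW at lon -116.983°, lat 23.6292°.
Cell spans 0.00833333° lon × 0.00416667° lat. Centre is SW corner plus half of each.
latitude 23.63125, longitude -116.97917.

23.63125, -116.97917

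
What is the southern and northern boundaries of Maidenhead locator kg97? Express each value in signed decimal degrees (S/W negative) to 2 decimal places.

-23.00, -22.00

Field K=10, G=6: +10·20° lon, +6·10° lat → SW at lon 20°, lat -30°.
Square 9, 7: +9·2° lon, +7·1° lat → SW at lon 38°, lat -23°.
Cell spans 2° lon × 1° lat.
south -23.00, north -22.00.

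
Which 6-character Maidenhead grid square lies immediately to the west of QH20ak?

QH10xk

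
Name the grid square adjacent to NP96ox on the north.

NP97oa

Latitude subsquare x = 23; +1 → 24, wraps to 0 = a, carry into square.
Latitude square 6; +1 → 7.
The longitude characters are unchanged.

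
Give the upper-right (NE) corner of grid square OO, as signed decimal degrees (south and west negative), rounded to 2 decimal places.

60.00, 120.00

Field O=14, O=14: +14·20° lon, +14·10° lat → SW at lon 100°, lat 50°.
Cell spans 20° lon × 10° lat. NE corner is SW corner plus one full cell.
latitude 60.00, longitude 120.00.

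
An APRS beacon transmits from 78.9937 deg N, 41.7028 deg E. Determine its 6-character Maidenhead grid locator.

Add 180° to longitude and 90° to latitude: 221.7028, 168.9937.
Field: 221.7028/20 → 11 → L, 168.9937/10 → 16 → Q; chars LQ.
Square: 1.7028/2 → 0, 8.9937/1 → 8; chars 08.
Subsquare: 1.7028/0.0833333 → 20 → u, 0.9937/0.0416667 → 23 → x; chars ux.

LQ08ux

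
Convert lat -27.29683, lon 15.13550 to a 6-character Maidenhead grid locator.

JG72nq

Offset from 180°W / 90°S: lon 195.1355°, lat 62.7032°.
Field: lon ⌊195.1355/20⌋ = 9 → J; lat ⌊62.7032/10⌋ = 6 → G.
Square: lon ⌊15.1355/2⌋ = 7; lat ⌊2.7032/1⌋ = 2.
Subsquare: lon ⌊1.1355/0.0833333⌋ = 13 → n; lat ⌊0.7032/0.0416667⌋ = 16 → q.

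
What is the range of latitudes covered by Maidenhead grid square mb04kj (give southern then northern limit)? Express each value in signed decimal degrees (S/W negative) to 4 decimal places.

-75.6250, -75.5833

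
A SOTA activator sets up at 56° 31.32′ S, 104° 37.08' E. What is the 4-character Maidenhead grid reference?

OD23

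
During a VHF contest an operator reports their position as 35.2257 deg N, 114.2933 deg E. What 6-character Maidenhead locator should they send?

OM75df

Offset from 180°W / 90°S: lon 294.2933°, lat 125.2257°.
Field: lon ⌊294.2933/20⌋ = 14 → O; lat ⌊125.2257/10⌋ = 12 → M.
Square: lon ⌊14.2933/2⌋ = 7; lat ⌊5.2257/1⌋ = 5.
Subsquare: lon ⌊0.2933/0.0833333⌋ = 3 → d; lat ⌊0.2257/0.0416667⌋ = 5 → f.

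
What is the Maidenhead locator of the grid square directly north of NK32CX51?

NK32cx52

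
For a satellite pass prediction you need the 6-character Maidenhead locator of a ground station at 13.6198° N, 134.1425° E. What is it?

PK73bo

Shift to the Maidenhead origin (180°W, 90°S): lon 314.1425, lat 103.6198.
Field (20°×10°, letters A–R): lon ⌊314.1425/20⌋ = 15 → P; lat ⌊103.6198/10⌋ = 10 → K.
Square (2°×1°, digits 0–9): lon ⌊14.1425/2⌋ = 7; lat ⌊3.6198/1⌋ = 3.
Subsquare (5′×2.5′, letters a–x): lon ⌊0.1425/0.0833333⌋ = 1 → b; lat ⌊0.6198/0.0416667⌋ = 14 → o.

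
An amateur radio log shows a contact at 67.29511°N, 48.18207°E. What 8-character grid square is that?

Shift to the Maidenhead origin (180°W, 90°S): lon 228.18207, lat 157.29511.
Field: lon ⌊228.18207/20⌋ = 11 → L; lat ⌊157.29511/10⌋ = 15 → P.
Square: lon ⌊8.18207/2⌋ = 4; lat ⌊7.29511/1⌋ = 7.
Subsquare: lon ⌊0.18207/0.0833333⌋ = 2 → c; lat ⌊0.29511/0.0416667⌋ = 7 → h.
Extended square: lon ⌊0.01540/0.00833333⌋ = 1; lat ⌊0.00344/0.00416667⌋ = 0.

LP47ch10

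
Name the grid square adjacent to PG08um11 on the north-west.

Longitude extended square 1; −1 → 0.
Latitude extended square 1; +1 → 2.

PG08um02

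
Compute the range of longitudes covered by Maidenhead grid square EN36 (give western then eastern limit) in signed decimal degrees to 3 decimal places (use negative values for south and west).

Field E=4, N=13: +4·20° lon, +13·10° lat → SW at lon -100°, lat 40°.
Square 3, 6: +3·2° lon, +6·1° lat → SW at lon -94°, lat 46°.
Cell spans 2° lon × 1° lat.
west -94.000, east -92.000.

-94.000, -92.000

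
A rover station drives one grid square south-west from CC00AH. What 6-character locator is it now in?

BC90xg

Longitude subsquare a = 0; −1 → -1, wraps to 23 = x, carry into square.
Longitude square 0; −1 → -1, wraps to 9, carry into field.
Longitude field C = 2; −1 → 1 = B.
Latitude subsquare h = 7; −1 → 6 = g.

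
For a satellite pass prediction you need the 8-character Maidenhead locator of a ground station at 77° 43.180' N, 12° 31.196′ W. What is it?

Shift to the Maidenhead origin (180°W, 90°S): lon 167.48007, lat 167.71967.
Field (20°×10°, letters A–R): 167.48007/20 → 8 → I, 167.71967/10 → 16 → Q; chars IQ.
Square (2°×1°, digits 0–9): 7.48007/2 → 3, 7.71967/1 → 7; chars 37.
Subsquare (5′×2.5′, letters a–x): 1.48007/0.0833333 → 17 → r, 0.71967/0.0416667 → 17 → r; chars rr.
Extended square (30″×15″, digits 0–9): 0.06340/0.00833333 → 7, 0.01133/0.00416667 → 2; chars 72.

IQ37rr72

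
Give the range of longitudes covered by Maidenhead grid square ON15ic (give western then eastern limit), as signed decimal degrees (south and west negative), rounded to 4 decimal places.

Field O=14, N=13: +14·20° lon, +13·10° lat → SW at lon 100°, lat 40°.
Square 1, 5: +1·2° lon, +5·1° lat → SW at lon 102°, lat 45°.
Subsquare i=8, c=2: +8·0.0833333° lon, +2·0.0416667° lat → SW at lon 102.667°, lat 45.0833°.
Cell spans 0.0833333° lon × 0.0416667° lat.
west 102.6667, east 102.7500.

102.6667, 102.7500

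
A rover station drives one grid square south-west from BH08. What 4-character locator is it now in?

AH97

Longitude square 0; −1 → -1, wraps to 9, carry into field.
Longitude field B = 1; −1 → 0 = A.
Latitude square 8; −1 → 7.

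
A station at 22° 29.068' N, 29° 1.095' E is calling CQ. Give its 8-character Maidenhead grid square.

Add 180° to longitude and 90° to latitude: 209.01825, 112.48447.
Field: lon ⌊209.01825/20⌋ = 10 → K; lat ⌊112.48447/10⌋ = 11 → L.
Square: lon ⌊9.01825/2⌋ = 4; lat ⌊2.48447/1⌋ = 2.
Subsquare: lon ⌊1.01825/0.0833333⌋ = 12 → m; lat ⌊0.48447/0.0416667⌋ = 11 → l.
Extended square: lon ⌊0.01825/0.00833333⌋ = 2; lat ⌊0.02613/0.00416667⌋ = 6.

KL42ml26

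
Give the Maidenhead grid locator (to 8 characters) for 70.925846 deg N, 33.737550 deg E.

KQ60uw82

Shift to the Maidenhead origin (180°W, 90°S): lon 213.73755, lat 160.92585.
Field: 213.73755/20 → 10 → K, 160.92585/10 → 16 → Q; chars KQ.
Square: 13.73755/2 → 6, 0.92585/1 → 0; chars 60.
Subsquare: 1.73755/0.0833333 → 20 → u, 0.92585/0.0416667 → 22 → w; chars uw.
Extended square: 0.07088/0.00833333 → 8, 0.00918/0.00416667 → 2; chars 82.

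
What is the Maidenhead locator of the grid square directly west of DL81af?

DL71xf

Longitude subsquare a = 0; −1 → -1, wraps to 23 = x, carry into square.
Longitude square 8; −1 → 7.
The latitude characters are unchanged.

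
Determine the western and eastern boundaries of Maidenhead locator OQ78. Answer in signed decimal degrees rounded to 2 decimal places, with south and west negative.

114.00, 116.00

Field O=14, Q=16: +14·20° lon, +16·10° lat → SW at lon 100°, lat 70°.
Square 7, 8: +7·2° lon, +8·1° lat → SW at lon 114°, lat 78°.
Cell spans 2° lon × 1° lat.
west 114.00, east 116.00.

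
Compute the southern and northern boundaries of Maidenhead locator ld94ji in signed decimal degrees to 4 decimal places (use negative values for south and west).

Field L=11, D=3: +11·20° lon, +3·10° lat → SW at lon 40°, lat -60°.
Square 9, 4: +9·2° lon, +4·1° lat → SW at lon 58°, lat -56°.
Subsquare j=9, i=8: +9·0.0833333° lon, +8·0.0416667° lat → SW at lon 58.75°, lat -55.6667°.
Cell spans 0.0833333° lon × 0.0416667° lat.
south -55.6667, north -55.6250.

-55.6667, -55.6250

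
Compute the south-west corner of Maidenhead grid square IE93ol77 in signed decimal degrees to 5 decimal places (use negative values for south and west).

Field I=8, E=4: +8·20° lon, +4·10° lat → SW at lon -20°, lat -50°.
Square 9, 3: +9·2° lon, +3·1° lat → SW at lon -2°, lat -47°.
Subsquare o=14, l=11: +14·0.0833333° lon, +11·0.0416667° lat → SW at lon -0.833333°, lat -46.5417°.
Extended square 7, 7: +7·0.00833333° lon, +7·0.00416667° lat → SW at lon -0.775°, lat -46.5125°.
latitude -46.51250, longitude -0.77500.

-46.51250, -0.77500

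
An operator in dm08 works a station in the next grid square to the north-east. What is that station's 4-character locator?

DM19

Longitude square 0; +1 → 1.
Latitude square 8; +1 → 9.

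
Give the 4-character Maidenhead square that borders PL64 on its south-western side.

PL53

Longitude square 6; −1 → 5.
Latitude square 4; −1 → 3.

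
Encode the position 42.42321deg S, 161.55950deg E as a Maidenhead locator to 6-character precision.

RE07sn

Add 180° to longitude and 90° to latitude: 341.5595, 47.5768.
Field: 341.5595/20 → 17 → R, 47.5768/10 → 4 → E; chars RE.
Square: 1.5595/2 → 0, 7.5768/1 → 7; chars 07.
Subsquare: 1.5595/0.0833333 → 18 → s, 0.5768/0.0416667 → 13 → n; chars sn.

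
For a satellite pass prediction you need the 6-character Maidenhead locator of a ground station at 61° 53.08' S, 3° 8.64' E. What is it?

Shift to the Maidenhead origin (180°W, 90°S): lon 183.1440, lat 28.1153.
Field (20°×10°, letters A–R): 183.1440/20 → 9 → J, 28.1153/10 → 2 → C; chars JC.
Square (2°×1°, digits 0–9): 3.1440/2 → 1, 8.1153/1 → 8; chars 18.
Subsquare (5′×2.5′, letters a–x): 1.1440/0.0833333 → 13 → n, 0.1153/0.0416667 → 2 → c; chars nc.

JC18nc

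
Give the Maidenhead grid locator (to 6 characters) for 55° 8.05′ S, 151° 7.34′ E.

Add 180° to longitude and 90° to latitude: 331.1223, 34.8658.
Field: lon ⌊331.1223/20⌋ = 16 → Q; lat ⌊34.8658/10⌋ = 3 → D.
Square: lon ⌊11.1223/2⌋ = 5; lat ⌊4.8658/1⌋ = 4.
Subsquare: lon ⌊1.1223/0.0833333⌋ = 13 → n; lat ⌊0.8658/0.0416667⌋ = 20 → u.

QD54nu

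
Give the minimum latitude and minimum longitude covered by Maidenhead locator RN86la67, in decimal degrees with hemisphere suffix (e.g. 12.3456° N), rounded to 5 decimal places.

46.02917° N, 176.96667° E

Field R=17, N=13: +17·20° lon, +13·10° lat → SW at lon 160°, lat 40°.
Square 8, 6: +8·2° lon, +6·1° lat → SW at lon 176°, lat 46°.
Subsquare l=11, a=0: +11·0.0833333° lon, +0·0.0416667° lat → SW at lon 176.917°, lat 46°.
Extended square 6, 7: +6·0.00833333° lon, +7·0.00416667° lat → SW at lon 176.967°, lat 46.0292°.
latitude 46.02917° N, longitude 176.96667° E.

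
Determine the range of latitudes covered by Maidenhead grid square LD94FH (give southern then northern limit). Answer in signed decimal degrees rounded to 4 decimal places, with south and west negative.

-55.7083, -55.6667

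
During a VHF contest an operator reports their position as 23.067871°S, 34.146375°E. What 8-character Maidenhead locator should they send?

KG76bw73

Add 180° to longitude and 90° to latitude: 214.14638, 66.93213.
Field: lon ⌊214.14638/20⌋ = 10 → K; lat ⌊66.93213/10⌋ = 6 → G.
Square: lon ⌊14.14638/2⌋ = 7; lat ⌊6.93213/1⌋ = 6.
Subsquare: lon ⌊0.14638/0.0833333⌋ = 1 → b; lat ⌊0.93213/0.0416667⌋ = 22 → w.
Extended square: lon ⌊0.06304/0.00833333⌋ = 7; lat ⌊0.01546/0.00416667⌋ = 3.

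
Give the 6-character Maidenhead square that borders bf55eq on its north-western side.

BF55dr

Longitude subsquare e = 4; −1 → 3 = d.
Latitude subsquare q = 16; +1 → 17 = r.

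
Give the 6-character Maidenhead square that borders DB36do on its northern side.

DB36dp

Latitude subsquare o = 14; +1 → 15 = p.
The longitude characters are unchanged.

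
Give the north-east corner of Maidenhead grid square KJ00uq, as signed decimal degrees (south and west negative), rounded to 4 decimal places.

Field K=10, J=9: +10·20° lon, +9·10° lat → SW at lon 20°, lat 0°.
Square 0, 0: +0·2° lon, +0·1° lat → SW at lon 20°, lat 0°.
Subsquare u=20, q=16: +20·0.0833333° lon, +16·0.0416667° lat → SW at lon 21.6667°, lat 0.666667°.
Cell spans 0.0833333° lon × 0.0416667° lat. NE corner is SW corner plus one full cell.
latitude 0.7083, longitude 21.7500.

0.7083, 21.7500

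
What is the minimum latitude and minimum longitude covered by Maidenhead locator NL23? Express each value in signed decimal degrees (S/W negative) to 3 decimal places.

23.000, 84.000

Field N=13, L=11: +13·20° lon, +11·10° lat → SW at lon 80°, lat 20°.
Square 2, 3: +2·2° lon, +3·1° lat → SW at lon 84°, lat 23°.
latitude 23.000, longitude 84.000.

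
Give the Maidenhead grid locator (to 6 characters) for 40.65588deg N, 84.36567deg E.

Offset from 180°W / 90°S: lon 264.3657°, lat 130.6559°.
Field: 264.3657/20 → 13 → N, 130.6559/10 → 13 → N; chars NN.
Square: 4.3657/2 → 2, 0.6559/1 → 0; chars 20.
Subsquare: 0.3657/0.0833333 → 4 → e, 0.6559/0.0416667 → 15 → p; chars ep.

NN20ep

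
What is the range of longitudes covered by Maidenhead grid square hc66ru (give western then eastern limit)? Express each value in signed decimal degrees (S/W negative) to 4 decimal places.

Field H=7, C=2: +7·20° lon, +2·10° lat → SW at lon -40°, lat -70°.
Square 6, 6: +6·2° lon, +6·1° lat → SW at lon -28°, lat -64°.
Subsquare r=17, u=20: +17·0.0833333° lon, +20·0.0416667° lat → SW at lon -26.5833°, lat -63.1667°.
Cell spans 0.0833333° lon × 0.0416667° lat.
west -26.5833, east -26.5000.

-26.5833, -26.5000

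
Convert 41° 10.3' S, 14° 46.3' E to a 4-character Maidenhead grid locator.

Add 180° to longitude and 90° to latitude: 194.77, 48.83.
Field: 194.77/20 → 9 → J, 48.83/10 → 4 → E; chars JE.
Square: 14.77/2 → 7, 8.83/1 → 8; chars 78.

JE78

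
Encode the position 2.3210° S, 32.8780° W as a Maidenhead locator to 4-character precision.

Shift to the Maidenhead origin (180°W, 90°S): lon 147.12, lat 87.68.
Field: lon ⌊147.12/20⌋ = 7 → H; lat ⌊87.68/10⌋ = 8 → I.
Square: lon ⌊7.12/2⌋ = 3; lat ⌊7.68/1⌋ = 7.

HI37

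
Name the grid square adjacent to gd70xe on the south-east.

Longitude subsquare x = 23; +1 → 24, wraps to 0 = a, carry into square.
Longitude square 7; +1 → 8.
Latitude subsquare e = 4; −1 → 3 = d.

GD80ad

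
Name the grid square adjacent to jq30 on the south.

JP39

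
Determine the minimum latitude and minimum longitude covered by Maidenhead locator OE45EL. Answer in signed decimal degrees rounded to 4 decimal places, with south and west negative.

Field O=14, E=4: +14·20° lon, +4·10° lat → SW at lon 100°, lat -50°.
Square 4, 5: +4·2° lon, +5·1° lat → SW at lon 108°, lat -45°.
Subsquare e=4, l=11: +4·0.0833333° lon, +11·0.0416667° lat → SW at lon 108.333°, lat -44.5417°.
latitude -44.5417, longitude 108.3333.

-44.5417, 108.3333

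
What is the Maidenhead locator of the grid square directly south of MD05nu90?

MD05nt99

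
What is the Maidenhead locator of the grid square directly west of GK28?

GK18

Longitude square 2; −1 → 1.
The latitude characters are unchanged.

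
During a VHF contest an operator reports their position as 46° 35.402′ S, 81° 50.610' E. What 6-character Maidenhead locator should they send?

Shift to the Maidenhead origin (180°W, 90°S): lon 261.8435, lat 43.4100.
Field: lon ⌊261.8435/20⌋ = 13 → N; lat ⌊43.4100/10⌋ = 4 → E.
Square: lon ⌊1.8435/2⌋ = 0; lat ⌊3.4100/1⌋ = 3.
Subsquare: lon ⌊1.8435/0.0833333⌋ = 22 → w; lat ⌊0.4100/0.0416667⌋ = 9 → j.

NE03wj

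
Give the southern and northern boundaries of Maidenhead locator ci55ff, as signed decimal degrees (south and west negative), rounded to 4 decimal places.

-4.7917, -4.7500

Field C=2, I=8: +2·20° lon, +8·10° lat → SW at lon -140°, lat -10°.
Square 5, 5: +5·2° lon, +5·1° lat → SW at lon -130°, lat -5°.
Subsquare f=5, f=5: +5·0.0833333° lon, +5·0.0416667° lat → SW at lon -129.583°, lat -4.79167°.
Cell spans 0.0833333° lon × 0.0416667° lat.
south -4.7917, north -4.7500.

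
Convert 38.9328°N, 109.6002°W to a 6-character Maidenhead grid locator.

DM58ew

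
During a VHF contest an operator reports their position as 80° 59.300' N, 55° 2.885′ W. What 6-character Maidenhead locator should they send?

GR20lx

Shift to the Maidenhead origin (180°W, 90°S): lon 124.9519, lat 170.9883.
Field (20°×10°, letters A–R): lon ⌊124.9519/20⌋ = 6 → G; lat ⌊170.9883/10⌋ = 17 → R.
Square (2°×1°, digits 0–9): lon ⌊4.9519/2⌋ = 2; lat ⌊0.9883/1⌋ = 0.
Subsquare (5′×2.5′, letters a–x): lon ⌊0.9519/0.0833333⌋ = 11 → l; lat ⌊0.9883/0.0416667⌋ = 23 → x.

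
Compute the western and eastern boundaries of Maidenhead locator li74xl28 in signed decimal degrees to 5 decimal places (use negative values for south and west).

55.93333, 55.94167

Field L=11, I=8: +11·20° lon, +8·10° lat → SW at lon 40°, lat -10°.
Square 7, 4: +7·2° lon, +4·1° lat → SW at lon 54°, lat -6°.
Subsquare x=23, l=11: +23·0.0833333° lon, +11·0.0416667° lat → SW at lon 55.9167°, lat -5.54167°.
Extended square 2, 8: +2·0.00833333° lon, +8·0.00416667° lat → SW at lon 55.9333°, lat -5.50833°.
Cell spans 0.00833333° lon × 0.00416667° lat.
west 55.93333, east 55.94167.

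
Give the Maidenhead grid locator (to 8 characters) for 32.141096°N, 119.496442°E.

Offset from 180°W / 90°S: lon 299.49644°, lat 122.14110°.
Field: lon ⌊299.49644/20⌋ = 14 → O; lat ⌊122.14110/10⌋ = 12 → M.
Square: lon ⌊19.49644/2⌋ = 9; lat ⌊2.14110/1⌋ = 2.
Subsquare: lon ⌊1.49644/0.0833333⌋ = 17 → r; lat ⌊0.14110/0.0416667⌋ = 3 → d.
Extended square: lon ⌊0.07978/0.00833333⌋ = 9; lat ⌊0.01610/0.00416667⌋ = 3.

OM92rd93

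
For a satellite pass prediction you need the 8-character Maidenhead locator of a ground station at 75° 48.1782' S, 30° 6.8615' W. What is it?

HB44we67

Offset from 180°W / 90°S: lon 149.88564°, lat 14.19703°.
Field: lon ⌊149.88564/20⌋ = 7 → H; lat ⌊14.19703/10⌋ = 1 → B.
Square: lon ⌊9.88564/2⌋ = 4; lat ⌊4.19703/1⌋ = 4.
Subsquare: lon ⌊1.88564/0.0833333⌋ = 22 → w; lat ⌊0.19703/0.0416667⌋ = 4 → e.
Extended square: lon ⌊0.05231/0.00833333⌋ = 6; lat ⌊0.03036/0.00416667⌋ = 7.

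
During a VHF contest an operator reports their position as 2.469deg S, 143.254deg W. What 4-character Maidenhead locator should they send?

Add 180° to longitude and 90° to latitude: 36.75, 87.53.
Field: 36.75/20 → 1 → B, 87.53/10 → 8 → I; chars BI.
Square: 16.75/2 → 8, 7.53/1 → 7; chars 87.

BI87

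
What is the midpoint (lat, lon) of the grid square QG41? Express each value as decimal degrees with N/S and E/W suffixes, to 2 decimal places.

28.50° S, 149.00° E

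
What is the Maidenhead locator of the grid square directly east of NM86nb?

NM86ob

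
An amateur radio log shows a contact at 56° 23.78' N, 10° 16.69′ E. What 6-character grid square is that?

Add 180° to longitude and 90° to latitude: 190.2782, 146.3963.
Field (20°×10°, letters A–R): 190.2782/20 → 9 → J, 146.3963/10 → 14 → O; chars JO.
Square (2°×1°, digits 0–9): 10.2782/2 → 5, 6.3963/1 → 6; chars 56.
Subsquare (5′×2.5′, letters a–x): 0.2782/0.0833333 → 3 → d, 0.3963/0.0416667 → 9 → j; chars dj.

JO56dj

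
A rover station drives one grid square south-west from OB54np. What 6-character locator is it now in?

Longitude subsquare n = 13; −1 → 12 = m.
Latitude subsquare p = 15; −1 → 14 = o.

OB54mo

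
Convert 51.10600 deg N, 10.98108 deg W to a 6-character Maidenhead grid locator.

IO41mc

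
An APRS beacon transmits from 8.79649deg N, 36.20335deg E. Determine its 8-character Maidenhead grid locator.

KJ88ct41

Add 180° to longitude and 90° to latitude: 216.20335, 98.79649.
Field: 216.20335/20 → 10 → K, 98.79649/10 → 9 → J; chars KJ.
Square: 16.20335/2 → 8, 8.79649/1 → 8; chars 88.
Subsquare: 0.20335/0.0833333 → 2 → c, 0.79649/0.0416667 → 19 → t; chars ct.
Extended square: 0.03668/0.00833333 → 4, 0.00482/0.00416667 → 1; chars 41.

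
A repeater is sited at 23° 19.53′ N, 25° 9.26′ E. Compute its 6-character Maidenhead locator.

KL23nh

Shift to the Maidenhead origin (180°W, 90°S): lon 205.1543, lat 113.3255.
Field (20°×10°, letters A–R): lon ⌊205.1543/20⌋ = 10 → K; lat ⌊113.3255/10⌋ = 11 → L.
Square (2°×1°, digits 0–9): lon ⌊5.1543/2⌋ = 2; lat ⌊3.3255/1⌋ = 3.
Subsquare (5′×2.5′, letters a–x): lon ⌊1.1543/0.0833333⌋ = 13 → n; lat ⌊0.3255/0.0416667⌋ = 7 → h.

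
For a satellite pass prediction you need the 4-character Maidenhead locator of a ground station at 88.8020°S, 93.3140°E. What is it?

NA61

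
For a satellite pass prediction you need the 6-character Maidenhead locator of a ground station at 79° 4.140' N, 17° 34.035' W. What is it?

Shift to the Maidenhead origin (180°W, 90°S): lon 162.4327, lat 169.0690.
Field: 162.4327/20 → 8 → I, 169.0690/10 → 16 → Q; chars IQ.
Square: 2.4327/2 → 1, 9.0690/1 → 9; chars 19.
Subsquare: 0.4327/0.0833333 → 5 → f, 0.0690/0.0416667 → 1 → b; chars fb.

IQ19fb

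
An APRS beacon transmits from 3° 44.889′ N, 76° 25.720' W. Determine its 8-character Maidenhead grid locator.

FJ13sr89

Offset from 180°W / 90°S: lon 103.57133°, lat 93.74815°.
Field: 103.57133/20 → 5 → F, 93.74815/10 → 9 → J; chars FJ.
Square: 3.57133/2 → 1, 3.74815/1 → 3; chars 13.
Subsquare: 1.57133/0.0833333 → 18 → s, 0.74815/0.0416667 → 17 → r; chars sr.
Extended square: 0.07133/0.00833333 → 8, 0.03982/0.00416667 → 9; chars 89.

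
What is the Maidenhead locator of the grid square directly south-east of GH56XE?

Longitude subsquare x = 23; +1 → 24, wraps to 0 = a, carry into square.
Longitude square 5; +1 → 6.
Latitude subsquare e = 4; −1 → 3 = d.

GH66ad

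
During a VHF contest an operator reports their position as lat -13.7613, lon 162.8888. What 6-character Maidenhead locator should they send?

RH16kf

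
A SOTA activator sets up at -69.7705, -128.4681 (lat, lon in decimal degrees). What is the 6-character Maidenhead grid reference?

CC50sf

Add 180° to longitude and 90° to latitude: 51.5319, 20.2295.
Field: lon ⌊51.5319/20⌋ = 2 → C; lat ⌊20.2295/10⌋ = 2 → C.
Square: lon ⌊11.5319/2⌋ = 5; lat ⌊0.2295/1⌋ = 0.
Subsquare: lon ⌊1.5319/0.0833333⌋ = 18 → s; lat ⌊0.2295/0.0416667⌋ = 5 → f.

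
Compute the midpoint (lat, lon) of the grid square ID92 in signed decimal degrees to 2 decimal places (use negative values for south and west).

-57.50, -1.00

Field I=8, D=3: +8·20° lon, +3·10° lat → SW at lon -20°, lat -60°.
Square 9, 2: +9·2° lon, +2·1° lat → SW at lon -2°, lat -58°.
Cell spans 2° lon × 1° lat. Centre is SW corner plus half of each.
latitude -57.50, longitude -1.00.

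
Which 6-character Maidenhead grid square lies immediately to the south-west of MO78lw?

MO78kv

Longitude subsquare l = 11; −1 → 10 = k.
Latitude subsquare w = 22; −1 → 21 = v.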